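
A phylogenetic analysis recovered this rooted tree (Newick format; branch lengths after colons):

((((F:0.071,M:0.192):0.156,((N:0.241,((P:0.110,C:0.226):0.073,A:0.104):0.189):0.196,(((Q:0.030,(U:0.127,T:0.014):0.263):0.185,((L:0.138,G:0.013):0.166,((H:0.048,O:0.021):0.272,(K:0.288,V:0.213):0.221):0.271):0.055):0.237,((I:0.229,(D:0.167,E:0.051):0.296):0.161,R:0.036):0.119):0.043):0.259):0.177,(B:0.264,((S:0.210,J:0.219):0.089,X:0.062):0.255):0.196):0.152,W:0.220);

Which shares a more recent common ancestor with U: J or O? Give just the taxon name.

The MRCA of U and O subtends ((Q,(U,T)),((L,G),((H,O),(K,V)))) (9 taxa).
The MRCA of U and J subtends (((F,M),((N,((P,C),A)),(((Q,(U,T)),((L,G),((H,O),(K,V)))),((I,(D,E)),R)))),(B,((S,J),X))) (23 taxa).
The first is nested inside the second, so U shares a more recent common ancestor with O.

O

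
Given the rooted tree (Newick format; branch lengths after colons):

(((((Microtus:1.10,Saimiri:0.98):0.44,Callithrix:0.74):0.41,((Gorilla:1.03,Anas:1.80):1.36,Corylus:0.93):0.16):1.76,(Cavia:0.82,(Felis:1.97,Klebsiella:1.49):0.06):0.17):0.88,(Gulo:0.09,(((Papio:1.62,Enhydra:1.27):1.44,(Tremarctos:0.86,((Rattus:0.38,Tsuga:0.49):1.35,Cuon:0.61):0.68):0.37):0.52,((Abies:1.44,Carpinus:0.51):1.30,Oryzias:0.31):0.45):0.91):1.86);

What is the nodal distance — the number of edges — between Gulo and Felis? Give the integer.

6

The MRCA of Gulo and Felis is the root of the tree.
From Gulo up to that node: 2 branches. From Felis up to the same node: 4 branches. Total: 2 + 4 = 6.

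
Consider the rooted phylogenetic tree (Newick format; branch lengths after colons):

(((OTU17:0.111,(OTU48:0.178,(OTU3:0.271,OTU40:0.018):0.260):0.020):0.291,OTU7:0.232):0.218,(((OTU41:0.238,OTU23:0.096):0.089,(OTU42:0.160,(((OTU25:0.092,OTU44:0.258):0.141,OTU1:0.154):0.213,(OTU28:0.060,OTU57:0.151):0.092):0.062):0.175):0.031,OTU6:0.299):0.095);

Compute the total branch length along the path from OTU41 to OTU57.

0.807

The path runs OTU41 → … → MRCA → … → OTU57; the MRCA is the node subtending ((OTU41,OTU23),(OTU42,(((OTU25,OTU44),OTU1),(OTU28,OTU57)))).
Branch lengths along that path: 0.238 + 0.089 + 0.175 + 0.062 + 0.092 + 0.151 = 0.807.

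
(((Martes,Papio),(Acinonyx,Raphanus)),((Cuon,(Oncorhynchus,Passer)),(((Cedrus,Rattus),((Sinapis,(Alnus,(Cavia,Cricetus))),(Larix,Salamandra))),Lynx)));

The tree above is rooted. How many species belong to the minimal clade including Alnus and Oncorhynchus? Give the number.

The MRCA of Alnus and Oncorhynchus is the node subtending ((Cuon,(Oncorhynchus,Passer)),(((Cedrus,Rattus),((Sinapis,(Alnus,(Cavia,Cricetus))),(Larix,Salamandra))),Lynx)).
That clade contains 12 terminal taxa: Alnus, Cavia, Cedrus, Cricetus, Cuon, Larix, Lynx, Oncorhynchus, Passer, Rattus, Salamandra, Sinapis.

12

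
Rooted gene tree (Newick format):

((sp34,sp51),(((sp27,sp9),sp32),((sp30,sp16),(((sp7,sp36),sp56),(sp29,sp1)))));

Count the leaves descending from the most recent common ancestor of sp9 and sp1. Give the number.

10

The MRCA of sp9 and sp1 is the node subtending (((sp27,sp9),sp32),((sp30,sp16),(((sp7,sp36),sp56),(sp29,sp1)))).
That clade contains 10 terminal taxa: sp1, sp16, sp27, sp29, sp30, sp32, sp36, sp56, sp7, sp9.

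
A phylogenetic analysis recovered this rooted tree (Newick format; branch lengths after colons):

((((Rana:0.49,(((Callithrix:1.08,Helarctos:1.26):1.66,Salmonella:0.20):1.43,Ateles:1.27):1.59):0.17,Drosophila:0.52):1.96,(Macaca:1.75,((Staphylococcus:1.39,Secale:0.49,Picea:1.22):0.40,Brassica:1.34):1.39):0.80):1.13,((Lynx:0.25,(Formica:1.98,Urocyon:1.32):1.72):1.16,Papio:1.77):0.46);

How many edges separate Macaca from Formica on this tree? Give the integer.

The MRCA of Macaca and Formica is the root of the tree.
From Macaca up to that node: 3 branches. From Formica up to the same node: 4 branches. Total: 3 + 4 = 7.

7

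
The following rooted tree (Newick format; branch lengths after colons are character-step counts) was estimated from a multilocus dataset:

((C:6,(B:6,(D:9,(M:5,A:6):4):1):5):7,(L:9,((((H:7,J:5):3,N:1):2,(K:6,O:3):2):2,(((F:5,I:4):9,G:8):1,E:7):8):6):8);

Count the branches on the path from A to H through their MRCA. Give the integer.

11

The MRCA of A and H is the root of the tree.
From A up to that node: 5 branches. From H up to the same node: 6 branches. Total: 5 + 6 = 11.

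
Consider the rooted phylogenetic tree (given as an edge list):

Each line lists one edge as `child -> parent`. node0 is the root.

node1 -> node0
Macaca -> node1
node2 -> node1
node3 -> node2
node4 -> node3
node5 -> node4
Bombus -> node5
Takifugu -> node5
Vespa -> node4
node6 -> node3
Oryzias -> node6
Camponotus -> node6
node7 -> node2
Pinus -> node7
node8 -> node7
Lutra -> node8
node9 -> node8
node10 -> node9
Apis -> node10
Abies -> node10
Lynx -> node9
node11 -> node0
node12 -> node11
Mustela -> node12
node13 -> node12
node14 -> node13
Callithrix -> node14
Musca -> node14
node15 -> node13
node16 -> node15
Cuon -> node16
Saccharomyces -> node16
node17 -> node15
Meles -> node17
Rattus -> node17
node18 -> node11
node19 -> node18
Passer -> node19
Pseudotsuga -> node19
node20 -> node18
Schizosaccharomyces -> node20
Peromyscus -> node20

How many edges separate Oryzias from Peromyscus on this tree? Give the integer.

9

The MRCA of Oryzias and Peromyscus is the root of the tree.
From Oryzias up to that node: 5 branches. From Peromyscus up to the same node: 4 branches. Total: 5 + 4 = 9.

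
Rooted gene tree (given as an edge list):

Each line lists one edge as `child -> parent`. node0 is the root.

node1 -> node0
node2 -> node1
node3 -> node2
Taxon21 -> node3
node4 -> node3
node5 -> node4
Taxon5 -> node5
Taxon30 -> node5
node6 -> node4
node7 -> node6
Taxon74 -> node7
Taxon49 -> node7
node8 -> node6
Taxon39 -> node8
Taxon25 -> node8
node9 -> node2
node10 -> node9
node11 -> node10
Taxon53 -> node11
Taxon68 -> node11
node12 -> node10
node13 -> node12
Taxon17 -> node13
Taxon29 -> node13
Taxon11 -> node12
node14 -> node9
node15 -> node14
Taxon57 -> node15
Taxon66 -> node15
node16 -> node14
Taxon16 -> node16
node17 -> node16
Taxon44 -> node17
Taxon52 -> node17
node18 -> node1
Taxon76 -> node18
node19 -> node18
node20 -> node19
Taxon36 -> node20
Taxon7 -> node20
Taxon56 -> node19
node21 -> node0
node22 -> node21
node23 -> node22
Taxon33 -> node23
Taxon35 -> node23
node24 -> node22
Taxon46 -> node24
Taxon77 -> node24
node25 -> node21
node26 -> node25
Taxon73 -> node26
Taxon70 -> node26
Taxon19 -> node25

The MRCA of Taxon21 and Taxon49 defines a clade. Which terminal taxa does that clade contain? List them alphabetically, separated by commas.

Taxon21, Taxon25, Taxon30, Taxon39, Taxon49, Taxon5, Taxon74

Tracing Taxon21: it sits inside (Taxon21,((Taxon5,Taxon30),((Taxon74,Taxon49),(Taxon39,Taxon25)))).
Tracing Taxon49: it sits inside (Taxon74,Taxon49).
The smallest clade enclosing both is (Taxon21,((Taxon5,Taxon30),((Taxon74,Taxon49),(Taxon39,Taxon25)))); the answer is its 7 terminal taxa in alphabetical order.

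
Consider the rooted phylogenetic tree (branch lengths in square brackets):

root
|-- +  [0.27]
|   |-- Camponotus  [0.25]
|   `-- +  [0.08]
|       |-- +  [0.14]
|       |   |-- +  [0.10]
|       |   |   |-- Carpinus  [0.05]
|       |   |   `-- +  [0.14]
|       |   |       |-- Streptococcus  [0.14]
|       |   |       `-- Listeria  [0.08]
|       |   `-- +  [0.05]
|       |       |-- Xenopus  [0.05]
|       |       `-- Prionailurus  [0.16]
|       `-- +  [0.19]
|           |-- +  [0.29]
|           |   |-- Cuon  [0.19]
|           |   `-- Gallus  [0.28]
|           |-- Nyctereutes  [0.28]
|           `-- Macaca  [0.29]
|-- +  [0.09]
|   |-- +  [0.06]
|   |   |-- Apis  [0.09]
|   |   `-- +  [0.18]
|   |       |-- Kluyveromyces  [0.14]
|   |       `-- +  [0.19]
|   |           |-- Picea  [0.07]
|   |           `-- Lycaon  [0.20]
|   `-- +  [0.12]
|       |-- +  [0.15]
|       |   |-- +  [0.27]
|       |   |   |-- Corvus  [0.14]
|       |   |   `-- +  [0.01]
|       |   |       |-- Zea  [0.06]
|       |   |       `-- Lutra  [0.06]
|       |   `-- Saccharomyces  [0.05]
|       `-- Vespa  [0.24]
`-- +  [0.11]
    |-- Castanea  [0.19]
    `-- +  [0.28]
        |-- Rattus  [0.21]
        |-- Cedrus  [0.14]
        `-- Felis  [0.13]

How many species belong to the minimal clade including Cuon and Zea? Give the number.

The MRCA of Cuon and Zea is the root, so the clade is the entire tree.
That clade contains 23 terminal taxa: Apis, Camponotus, Carpinus, Castanea, Cedrus, Corvus, Cuon, Felis, Gallus, Kluyveromyces, Listeria, Lutra, Lycaon, Macaca, Nyctereutes, Picea, Prionailurus, Rattus, Saccharomyces, Streptococcus, Vespa, Xenopus, Zea.

23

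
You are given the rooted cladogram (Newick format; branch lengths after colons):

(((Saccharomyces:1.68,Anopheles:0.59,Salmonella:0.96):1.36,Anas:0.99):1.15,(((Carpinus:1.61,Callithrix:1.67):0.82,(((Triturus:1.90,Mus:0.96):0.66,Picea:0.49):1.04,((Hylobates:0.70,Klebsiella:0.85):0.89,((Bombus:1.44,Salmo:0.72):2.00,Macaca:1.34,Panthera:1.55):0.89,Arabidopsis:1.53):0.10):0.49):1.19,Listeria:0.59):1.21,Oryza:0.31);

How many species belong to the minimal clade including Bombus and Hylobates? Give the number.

The MRCA of Bombus and Hylobates is the node subtending ((Hylobates,Klebsiella),((Bombus,Salmo),Macaca,Panthera),Arabidopsis).
That clade contains 7 terminal taxa: Arabidopsis, Bombus, Hylobates, Klebsiella, Macaca, Panthera, Salmo.

7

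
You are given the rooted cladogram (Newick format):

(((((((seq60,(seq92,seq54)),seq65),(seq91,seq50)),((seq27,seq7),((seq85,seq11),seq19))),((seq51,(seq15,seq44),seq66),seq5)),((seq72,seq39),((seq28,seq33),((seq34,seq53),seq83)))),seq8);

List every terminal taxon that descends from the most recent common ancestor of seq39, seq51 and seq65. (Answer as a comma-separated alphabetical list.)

Tracing seq39: it sits inside (seq72,seq39).
Tracing seq51: it sits inside (seq51,(seq15,seq44),seq66).
Tracing seq65: it sits inside ((seq60,(seq92,seq54)),seq65).
The smallest clade enclosing all 3 is ((((((seq60,(seq92,seq54)),seq65),(seq91,seq50)),((seq27,seq7),((seq85,seq11),seq19))),((seq51,(seq15,seq44),seq66),seq5)),((seq72,seq39),((seq28,seq33),((seq34,seq53),seq83)))); the answer is its 23 terminal taxa in alphabetical order.

seq11, seq15, seq19, seq27, seq28, seq33, seq34, seq39, seq44, seq5, seq50, seq51, seq53, seq54, seq60, seq65, seq66, seq7, seq72, seq83, seq85, seq91, seq92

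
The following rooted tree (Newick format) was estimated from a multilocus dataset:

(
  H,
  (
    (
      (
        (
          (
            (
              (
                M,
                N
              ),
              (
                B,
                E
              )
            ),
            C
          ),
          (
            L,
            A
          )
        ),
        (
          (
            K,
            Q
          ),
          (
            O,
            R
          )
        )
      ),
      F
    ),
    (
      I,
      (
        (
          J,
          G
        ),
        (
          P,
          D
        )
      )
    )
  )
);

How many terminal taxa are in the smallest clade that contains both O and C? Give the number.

11

The MRCA of O and C is the node subtending (((((M,N),(B,E)),C),(L,A)),((K,Q),(O,R))).
That clade contains 11 terminal taxa: A, B, C, E, K, L, M, N, O, Q, R.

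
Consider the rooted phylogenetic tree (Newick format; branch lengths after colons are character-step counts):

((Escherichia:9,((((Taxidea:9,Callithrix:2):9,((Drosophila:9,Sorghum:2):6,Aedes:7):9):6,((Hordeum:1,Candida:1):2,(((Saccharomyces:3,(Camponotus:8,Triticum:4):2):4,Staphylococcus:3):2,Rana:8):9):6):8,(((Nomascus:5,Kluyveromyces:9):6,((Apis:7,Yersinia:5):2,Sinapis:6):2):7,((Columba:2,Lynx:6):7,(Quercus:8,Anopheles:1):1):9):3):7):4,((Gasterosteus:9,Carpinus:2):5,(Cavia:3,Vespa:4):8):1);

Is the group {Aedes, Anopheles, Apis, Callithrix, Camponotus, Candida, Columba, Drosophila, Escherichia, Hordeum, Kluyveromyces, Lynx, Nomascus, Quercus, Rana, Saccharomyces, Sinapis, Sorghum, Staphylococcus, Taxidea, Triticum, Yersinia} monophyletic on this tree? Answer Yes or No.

The most recent common ancestor of these taxa subtends (Escherichia,((((Taxidea,Callithrix),((Drosophila,Sorghum),Aedes)),((Hordeum,Candida),(((Saccharomyces,(Camponotus,Triticum)),Staphylococcus),Rana))),(((Nomascus,Kluyveromyces),((Apis,Yersinia),Sinapis)),((Columba,Lynx),(Quercus,Anopheles))))).
That clade has exactly 22 tips — every listed taxon and nothing else — so the group is monophyletic.

Yes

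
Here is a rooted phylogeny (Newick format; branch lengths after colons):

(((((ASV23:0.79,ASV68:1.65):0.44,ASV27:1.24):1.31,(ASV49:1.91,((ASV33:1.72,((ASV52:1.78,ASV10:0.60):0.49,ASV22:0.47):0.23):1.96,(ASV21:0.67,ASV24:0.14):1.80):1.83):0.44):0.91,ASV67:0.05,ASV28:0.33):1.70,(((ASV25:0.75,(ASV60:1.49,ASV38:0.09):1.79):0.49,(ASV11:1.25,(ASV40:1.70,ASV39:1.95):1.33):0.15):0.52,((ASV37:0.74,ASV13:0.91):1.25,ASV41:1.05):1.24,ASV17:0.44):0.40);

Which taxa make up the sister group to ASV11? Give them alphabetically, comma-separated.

ASV39, ASV40

ASV11 attaches to the tree at the node subtending (ASV11,(ASV40,ASV39)).
The other lineage descending from that same node — the sister group — is (ASV40,ASV39); its 2 tips in alphabetical order are the answer.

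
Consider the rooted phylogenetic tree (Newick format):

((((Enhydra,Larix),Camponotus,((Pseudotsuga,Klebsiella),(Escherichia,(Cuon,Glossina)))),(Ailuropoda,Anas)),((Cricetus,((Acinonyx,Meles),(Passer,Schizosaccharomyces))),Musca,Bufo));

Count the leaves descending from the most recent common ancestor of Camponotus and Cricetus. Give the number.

17

The MRCA of Camponotus and Cricetus is the root, so the clade is the entire tree.
That clade contains 17 terminal taxa: Acinonyx, Ailuropoda, Anas, Bufo, Camponotus, Cricetus, Cuon, Enhydra, Escherichia, Glossina, Klebsiella, Larix, Meles, Musca, Passer, Pseudotsuga, Schizosaccharomyces.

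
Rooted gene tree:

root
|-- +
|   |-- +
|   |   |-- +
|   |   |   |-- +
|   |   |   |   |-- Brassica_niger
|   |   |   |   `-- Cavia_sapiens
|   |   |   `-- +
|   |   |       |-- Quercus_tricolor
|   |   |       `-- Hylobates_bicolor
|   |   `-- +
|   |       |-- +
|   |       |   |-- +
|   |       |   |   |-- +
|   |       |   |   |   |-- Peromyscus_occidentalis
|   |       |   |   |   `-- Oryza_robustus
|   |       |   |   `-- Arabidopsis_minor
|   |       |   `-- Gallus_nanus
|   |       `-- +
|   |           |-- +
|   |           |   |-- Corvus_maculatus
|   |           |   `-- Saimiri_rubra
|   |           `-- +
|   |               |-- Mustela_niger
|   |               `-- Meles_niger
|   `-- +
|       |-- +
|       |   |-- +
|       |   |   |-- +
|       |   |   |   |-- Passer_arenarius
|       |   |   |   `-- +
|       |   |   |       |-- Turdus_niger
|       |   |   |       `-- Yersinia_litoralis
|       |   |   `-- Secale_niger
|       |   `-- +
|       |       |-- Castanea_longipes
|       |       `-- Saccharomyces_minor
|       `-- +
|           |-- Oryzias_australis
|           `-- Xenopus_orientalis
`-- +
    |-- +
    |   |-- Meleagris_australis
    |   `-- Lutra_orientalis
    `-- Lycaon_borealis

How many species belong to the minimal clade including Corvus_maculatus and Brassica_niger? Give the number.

12

The MRCA of Corvus_maculatus and Brassica_niger is the node subtending (((Brassica_niger,Cavia_sapiens),(Quercus_tricolor,Hylobates_bicolor)),((((Peromyscus_occidentalis,Oryza_robustus),Arabidopsis_minor),Gallus_nanus),((Corvus_maculatus,Saimiri_rubra),(Mustela_niger,Meles_niger)))).
That clade contains 12 terminal taxa: Arabidopsis_minor, Brassica_niger, Cavia_sapiens, Corvus_maculatus, Gallus_nanus, Hylobates_bicolor, Meles_niger, Mustela_niger, Oryza_robustus, Peromyscus_occidentalis, Quercus_tricolor, Saimiri_rubra.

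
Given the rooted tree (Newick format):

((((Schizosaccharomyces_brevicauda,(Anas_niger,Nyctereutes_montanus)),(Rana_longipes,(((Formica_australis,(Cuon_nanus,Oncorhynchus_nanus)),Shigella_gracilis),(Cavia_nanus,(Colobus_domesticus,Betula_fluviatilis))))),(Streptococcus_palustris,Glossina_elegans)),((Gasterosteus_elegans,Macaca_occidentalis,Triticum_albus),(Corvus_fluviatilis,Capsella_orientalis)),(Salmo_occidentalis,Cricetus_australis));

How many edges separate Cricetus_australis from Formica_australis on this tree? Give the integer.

9

The MRCA of Cricetus_australis and Formica_australis is the root of the tree.
From Cricetus_australis up to that node: 2 branches. From Formica_australis up to the same node: 7 branches. Total: 2 + 7 = 9.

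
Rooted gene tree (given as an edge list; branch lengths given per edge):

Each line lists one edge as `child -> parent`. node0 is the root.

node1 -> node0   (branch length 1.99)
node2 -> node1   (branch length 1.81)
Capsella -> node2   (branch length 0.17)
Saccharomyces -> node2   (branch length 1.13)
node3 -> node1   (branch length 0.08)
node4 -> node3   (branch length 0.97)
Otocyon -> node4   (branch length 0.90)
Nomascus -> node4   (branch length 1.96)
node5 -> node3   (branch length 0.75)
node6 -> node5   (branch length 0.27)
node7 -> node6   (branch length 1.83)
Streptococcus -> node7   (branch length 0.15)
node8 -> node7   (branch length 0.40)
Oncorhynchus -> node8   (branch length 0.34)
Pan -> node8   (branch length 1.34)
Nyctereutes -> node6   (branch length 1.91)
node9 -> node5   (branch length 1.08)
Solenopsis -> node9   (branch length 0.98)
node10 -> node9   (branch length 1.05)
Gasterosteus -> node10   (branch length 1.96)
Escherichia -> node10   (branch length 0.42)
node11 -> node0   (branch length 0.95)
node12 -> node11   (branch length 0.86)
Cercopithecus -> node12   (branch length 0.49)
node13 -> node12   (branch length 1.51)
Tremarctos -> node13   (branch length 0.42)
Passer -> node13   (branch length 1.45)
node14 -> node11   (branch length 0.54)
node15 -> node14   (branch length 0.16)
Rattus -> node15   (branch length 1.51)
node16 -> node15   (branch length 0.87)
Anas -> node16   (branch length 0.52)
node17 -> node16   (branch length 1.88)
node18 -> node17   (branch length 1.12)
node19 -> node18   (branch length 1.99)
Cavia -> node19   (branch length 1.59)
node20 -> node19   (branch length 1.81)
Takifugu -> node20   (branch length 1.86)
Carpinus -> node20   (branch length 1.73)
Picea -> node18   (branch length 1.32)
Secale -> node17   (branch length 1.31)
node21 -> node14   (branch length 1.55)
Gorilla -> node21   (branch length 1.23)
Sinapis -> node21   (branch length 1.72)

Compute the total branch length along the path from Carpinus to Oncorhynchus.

16.71

The path runs Carpinus → … → MRCA → … → Oncorhynchus; the MRCA is the root of the tree.
Branch lengths along that path: 1.73 + 1.81 + 1.99 + 1.12 + 1.88 + 0.87 + 0.16 + 0.54 + 0.95 + 1.99 + 0.08 + 0.75 + 0.27 + 1.83 + 0.40 + 0.34 = 16.71.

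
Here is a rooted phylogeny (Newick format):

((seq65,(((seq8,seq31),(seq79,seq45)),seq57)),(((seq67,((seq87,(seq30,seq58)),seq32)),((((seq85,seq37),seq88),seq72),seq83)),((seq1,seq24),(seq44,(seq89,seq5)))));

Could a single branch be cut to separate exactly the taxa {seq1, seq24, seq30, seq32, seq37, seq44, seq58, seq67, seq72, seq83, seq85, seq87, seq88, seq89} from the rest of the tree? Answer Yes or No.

The MRCA of the listed taxa subtends (((seq67,((seq87,(seq30,seq58)),seq32)),((((seq85,seq37),seq88),seq72),seq83)),((seq1,seq24),(seq44,(seq89,seq5)))).
That clade also contains seq5, which is not in the proposed group, so the group is not monophyletic.

No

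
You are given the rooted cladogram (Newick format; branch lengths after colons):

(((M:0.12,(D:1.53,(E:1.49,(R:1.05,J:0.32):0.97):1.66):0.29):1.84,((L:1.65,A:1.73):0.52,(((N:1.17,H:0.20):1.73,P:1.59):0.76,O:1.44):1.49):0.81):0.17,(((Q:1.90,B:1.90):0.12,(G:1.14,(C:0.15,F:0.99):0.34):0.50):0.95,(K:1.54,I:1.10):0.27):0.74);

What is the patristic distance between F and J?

8.77

The path runs F → … → MRCA → … → J; the MRCA is the root of the tree.
Branch lengths along that path: 0.99 + 0.34 + 0.50 + 0.95 + 0.74 + 0.17 + 1.84 + 0.29 + 1.66 + 0.97 + 0.32 = 8.77.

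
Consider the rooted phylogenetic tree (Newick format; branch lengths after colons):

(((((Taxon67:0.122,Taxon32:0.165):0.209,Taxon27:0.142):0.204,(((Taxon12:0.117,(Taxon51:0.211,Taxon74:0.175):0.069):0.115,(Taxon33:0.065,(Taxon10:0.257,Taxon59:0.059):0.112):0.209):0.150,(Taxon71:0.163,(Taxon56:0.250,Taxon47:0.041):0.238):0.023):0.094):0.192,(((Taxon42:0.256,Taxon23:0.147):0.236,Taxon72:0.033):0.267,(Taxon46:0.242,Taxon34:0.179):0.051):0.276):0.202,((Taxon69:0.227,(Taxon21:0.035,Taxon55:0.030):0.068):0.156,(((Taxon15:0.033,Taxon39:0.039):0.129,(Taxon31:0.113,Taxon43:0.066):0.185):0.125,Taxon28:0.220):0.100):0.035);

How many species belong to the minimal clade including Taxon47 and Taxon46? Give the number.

17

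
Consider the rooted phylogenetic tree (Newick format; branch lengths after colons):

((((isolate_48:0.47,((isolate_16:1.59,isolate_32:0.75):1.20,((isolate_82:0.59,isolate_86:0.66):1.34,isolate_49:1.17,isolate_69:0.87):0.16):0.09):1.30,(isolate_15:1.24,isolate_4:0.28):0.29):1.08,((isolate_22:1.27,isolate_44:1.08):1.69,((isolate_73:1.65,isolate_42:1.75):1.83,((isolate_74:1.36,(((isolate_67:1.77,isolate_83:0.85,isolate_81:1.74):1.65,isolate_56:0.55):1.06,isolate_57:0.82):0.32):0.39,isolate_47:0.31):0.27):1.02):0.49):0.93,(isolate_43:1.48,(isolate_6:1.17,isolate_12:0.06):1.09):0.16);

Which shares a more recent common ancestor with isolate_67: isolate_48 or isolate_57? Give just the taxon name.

isolate_57

The MRCA of isolate_67 and isolate_57 subtends (((isolate_67,isolate_83,isolate_81),isolate_56),isolate_57) (5 taxa).
The MRCA of isolate_67 and isolate_48 subtends (((isolate_48,((isolate_16,isolate_32),((isolate_82,isolate_86),isolate_49,isolate_69))),(isolate_15,isolate_4)),((isolate_22,isolate_44),((isolate_73,isolate_42),((isolate_74,(((isolate_67,isolate_83,isolate_81),isolate_56),isolate_57)),isolate_47)))) (20 taxa).
The first is nested inside the second, so isolate_67 shares a more recent common ancestor with isolate_57.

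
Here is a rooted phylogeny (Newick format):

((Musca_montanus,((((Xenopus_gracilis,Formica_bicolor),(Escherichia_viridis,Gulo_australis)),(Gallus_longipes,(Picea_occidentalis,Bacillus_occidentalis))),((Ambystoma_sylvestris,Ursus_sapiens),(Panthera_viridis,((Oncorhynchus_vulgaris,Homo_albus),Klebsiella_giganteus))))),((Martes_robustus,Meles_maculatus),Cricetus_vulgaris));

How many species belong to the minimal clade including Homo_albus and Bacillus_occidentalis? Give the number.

13

The MRCA of Homo_albus and Bacillus_occidentalis is the node subtending ((((Xenopus_gracilis,Formica_bicolor),(Escherichia_viridis,Gulo_australis)),(Gallus_longipes,(Picea_occidentalis,Bacillus_occidentalis))),((Ambystoma_sylvestris,Ursus_sapiens),(Panthera_viridis,((Oncorhynchus_vulgaris,Homo_albus),Klebsiella_giganteus)))).
That clade contains 13 terminal taxa: Ambystoma_sylvestris, Bacillus_occidentalis, Escherichia_viridis, Formica_bicolor, Gallus_longipes, Gulo_australis, Homo_albus, Klebsiella_giganteus, Oncorhynchus_vulgaris, Panthera_viridis, Picea_occidentalis, Ursus_sapiens, Xenopus_gracilis.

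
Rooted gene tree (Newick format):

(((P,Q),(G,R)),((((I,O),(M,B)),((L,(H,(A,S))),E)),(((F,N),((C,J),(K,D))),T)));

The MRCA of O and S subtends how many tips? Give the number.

The MRCA of O and S is the node subtending (((I,O),(M,B)),((L,(H,(A,S))),E)).
That clade contains 9 terminal taxa: A, B, E, H, I, L, M, O, S.

9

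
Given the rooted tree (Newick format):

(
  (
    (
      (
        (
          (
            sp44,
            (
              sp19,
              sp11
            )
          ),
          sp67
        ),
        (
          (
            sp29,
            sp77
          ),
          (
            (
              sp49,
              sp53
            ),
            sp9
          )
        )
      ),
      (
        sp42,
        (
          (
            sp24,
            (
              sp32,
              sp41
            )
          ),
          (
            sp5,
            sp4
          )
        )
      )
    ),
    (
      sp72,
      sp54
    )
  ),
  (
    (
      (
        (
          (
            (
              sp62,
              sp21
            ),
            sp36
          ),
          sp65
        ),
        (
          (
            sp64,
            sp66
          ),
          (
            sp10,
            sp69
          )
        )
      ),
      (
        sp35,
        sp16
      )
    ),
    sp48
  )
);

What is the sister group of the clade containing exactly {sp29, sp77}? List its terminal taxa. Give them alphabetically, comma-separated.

sp49, sp53, sp9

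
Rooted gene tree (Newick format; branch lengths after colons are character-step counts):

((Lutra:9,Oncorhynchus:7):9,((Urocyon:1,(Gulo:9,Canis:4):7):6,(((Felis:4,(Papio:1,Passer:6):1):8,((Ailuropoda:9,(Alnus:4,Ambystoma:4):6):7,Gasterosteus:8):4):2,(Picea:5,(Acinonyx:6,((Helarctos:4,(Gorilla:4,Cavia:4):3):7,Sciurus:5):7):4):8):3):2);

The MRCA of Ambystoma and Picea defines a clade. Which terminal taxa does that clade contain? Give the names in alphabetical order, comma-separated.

Tracing Ambystoma: it sits inside (Alnus,Ambystoma).
Tracing Picea: it sits inside (Picea,(Acinonyx,((Helarctos,(Gorilla,Cavia)),Sciurus))).
The smallest clade enclosing both is (((Felis,(Papio,Passer)),((Ailuropoda,(Alnus,Ambystoma)),Gasterosteus)),(Picea,(Acinonyx,((Helarctos,(Gorilla,Cavia)),Sciurus)))); the answer is its 13 terminal taxa in alphabetical order.

Acinonyx, Ailuropoda, Alnus, Ambystoma, Cavia, Felis, Gasterosteus, Gorilla, Helarctos, Papio, Passer, Picea, Sciurus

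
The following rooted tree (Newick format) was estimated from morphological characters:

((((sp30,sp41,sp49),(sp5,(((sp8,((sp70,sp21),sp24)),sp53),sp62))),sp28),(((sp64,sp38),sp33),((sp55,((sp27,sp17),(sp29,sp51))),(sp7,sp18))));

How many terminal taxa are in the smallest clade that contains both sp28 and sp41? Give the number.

The MRCA of sp28 and sp41 is the node subtending (((sp30,sp41,sp49),(sp5,(((sp8,((sp70,sp21),sp24)),sp53),sp62))),sp28).
That clade contains 11 terminal taxa: sp21, sp24, sp28, sp30, sp41, sp49, sp5, sp53, sp62, sp70, sp8.

11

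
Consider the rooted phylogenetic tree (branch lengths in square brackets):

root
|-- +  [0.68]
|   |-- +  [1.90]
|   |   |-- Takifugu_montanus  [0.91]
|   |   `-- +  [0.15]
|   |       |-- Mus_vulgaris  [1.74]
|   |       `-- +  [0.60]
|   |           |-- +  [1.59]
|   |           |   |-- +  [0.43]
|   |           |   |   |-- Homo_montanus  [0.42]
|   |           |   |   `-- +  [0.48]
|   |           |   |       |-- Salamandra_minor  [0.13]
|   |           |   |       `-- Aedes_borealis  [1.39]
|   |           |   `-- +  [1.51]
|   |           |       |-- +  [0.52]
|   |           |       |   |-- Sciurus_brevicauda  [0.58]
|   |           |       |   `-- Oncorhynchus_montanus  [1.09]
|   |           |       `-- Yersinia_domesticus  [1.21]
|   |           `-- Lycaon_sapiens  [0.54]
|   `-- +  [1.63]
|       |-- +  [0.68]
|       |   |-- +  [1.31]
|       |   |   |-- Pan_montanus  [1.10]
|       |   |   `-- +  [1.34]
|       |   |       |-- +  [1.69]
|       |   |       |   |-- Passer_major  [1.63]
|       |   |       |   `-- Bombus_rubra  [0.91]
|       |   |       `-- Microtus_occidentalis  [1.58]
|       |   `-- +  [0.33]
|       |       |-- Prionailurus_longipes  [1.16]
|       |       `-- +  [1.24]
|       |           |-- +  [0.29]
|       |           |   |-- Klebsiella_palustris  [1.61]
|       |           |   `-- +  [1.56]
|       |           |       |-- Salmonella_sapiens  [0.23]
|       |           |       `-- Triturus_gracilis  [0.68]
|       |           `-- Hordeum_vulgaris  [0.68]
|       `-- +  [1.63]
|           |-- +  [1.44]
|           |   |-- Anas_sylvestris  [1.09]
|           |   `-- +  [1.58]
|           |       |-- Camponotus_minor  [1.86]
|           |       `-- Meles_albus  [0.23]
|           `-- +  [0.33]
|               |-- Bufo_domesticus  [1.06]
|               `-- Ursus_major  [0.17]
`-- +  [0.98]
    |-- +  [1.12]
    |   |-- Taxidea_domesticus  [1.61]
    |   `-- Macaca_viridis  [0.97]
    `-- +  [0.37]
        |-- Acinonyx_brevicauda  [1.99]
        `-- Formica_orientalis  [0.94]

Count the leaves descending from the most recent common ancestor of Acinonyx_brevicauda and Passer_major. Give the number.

27

The MRCA of Acinonyx_brevicauda and Passer_major is the root, so the clade is the entire tree.
That clade contains 27 terminal taxa: Acinonyx_brevicauda, Aedes_borealis, Anas_sylvestris, Bombus_rubra, Bufo_domesticus, Camponotus_minor, Formica_orientalis, Homo_montanus, Hordeum_vulgaris, Klebsiella_palustris, Lycaon_sapiens, Macaca_viridis, Meles_albus, Microtus_occidentalis, Mus_vulgaris, Oncorhynchus_montanus, Pan_montanus, Passer_major, Prionailurus_longipes, Salamandra_minor, Salmonella_sapiens, Sciurus_brevicauda, Takifugu_montanus, Taxidea_domesticus, Triturus_gracilis, Ursus_major, Yersinia_domesticus.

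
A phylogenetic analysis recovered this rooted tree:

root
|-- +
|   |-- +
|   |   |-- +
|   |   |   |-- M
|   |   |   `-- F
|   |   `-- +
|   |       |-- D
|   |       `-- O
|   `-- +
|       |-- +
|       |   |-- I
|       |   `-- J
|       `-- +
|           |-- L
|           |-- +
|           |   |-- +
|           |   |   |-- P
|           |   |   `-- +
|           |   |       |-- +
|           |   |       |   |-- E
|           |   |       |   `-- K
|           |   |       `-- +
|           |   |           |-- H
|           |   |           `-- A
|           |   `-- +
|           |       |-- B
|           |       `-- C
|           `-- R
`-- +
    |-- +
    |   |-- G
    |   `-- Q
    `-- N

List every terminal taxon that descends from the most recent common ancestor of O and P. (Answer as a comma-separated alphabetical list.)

A, B, C, D, E, F, H, I, J, K, L, M, O, P, R

Tracing O: it sits inside (D,O).
Tracing P: it sits inside (P,((E,K),(H,A))).
The smallest clade enclosing both is (((M,F),(D,O)),((I,J),(L,((P,((E,K),(H,A))),(B,C)),R))); the answer is its 15 terminal taxa in alphabetical order.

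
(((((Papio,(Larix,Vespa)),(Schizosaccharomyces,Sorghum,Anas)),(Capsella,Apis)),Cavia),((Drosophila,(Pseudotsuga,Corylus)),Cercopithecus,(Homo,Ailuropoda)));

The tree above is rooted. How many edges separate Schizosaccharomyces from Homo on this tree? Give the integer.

8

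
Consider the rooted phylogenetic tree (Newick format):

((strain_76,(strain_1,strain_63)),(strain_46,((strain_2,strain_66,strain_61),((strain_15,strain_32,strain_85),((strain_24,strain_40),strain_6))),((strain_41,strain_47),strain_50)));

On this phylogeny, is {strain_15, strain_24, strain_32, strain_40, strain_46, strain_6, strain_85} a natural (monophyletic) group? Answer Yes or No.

No

The MRCA of the listed taxa subtends (strain_46,((strain_2,strain_66,strain_61),((strain_15,strain_32,strain_85),((strain_24,strain_40),strain_6))),((strain_41,strain_47),strain_50)).
That clade also contains strain_2, strain_41, strain_47, strain_50, strain_61, strain_66, which are not in the proposed group, so the group is not monophyletic.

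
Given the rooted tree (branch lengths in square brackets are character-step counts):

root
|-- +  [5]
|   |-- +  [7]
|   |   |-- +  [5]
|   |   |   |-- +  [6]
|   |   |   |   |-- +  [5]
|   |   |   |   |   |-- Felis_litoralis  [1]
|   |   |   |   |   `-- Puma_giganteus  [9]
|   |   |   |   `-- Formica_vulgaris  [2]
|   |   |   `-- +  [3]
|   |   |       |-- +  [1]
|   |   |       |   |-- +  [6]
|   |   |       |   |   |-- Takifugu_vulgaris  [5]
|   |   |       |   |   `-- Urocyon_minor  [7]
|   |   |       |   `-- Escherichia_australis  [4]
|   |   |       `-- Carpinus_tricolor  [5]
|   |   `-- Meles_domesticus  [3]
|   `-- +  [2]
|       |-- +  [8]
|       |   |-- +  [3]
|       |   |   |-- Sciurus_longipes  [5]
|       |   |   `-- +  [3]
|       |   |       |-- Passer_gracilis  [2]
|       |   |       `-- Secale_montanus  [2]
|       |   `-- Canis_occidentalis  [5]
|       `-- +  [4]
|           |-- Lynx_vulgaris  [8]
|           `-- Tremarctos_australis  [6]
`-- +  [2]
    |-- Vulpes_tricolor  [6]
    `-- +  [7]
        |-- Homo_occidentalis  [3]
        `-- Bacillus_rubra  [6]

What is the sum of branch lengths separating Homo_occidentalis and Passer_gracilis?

The path runs Homo_occidentalis → … → MRCA → … → Passer_gracilis; the MRCA is the root of the tree.
Branch lengths along that path: 3 + 7 + 2 + 5 + 2 + 8 + 3 + 3 + 2 = 35.

35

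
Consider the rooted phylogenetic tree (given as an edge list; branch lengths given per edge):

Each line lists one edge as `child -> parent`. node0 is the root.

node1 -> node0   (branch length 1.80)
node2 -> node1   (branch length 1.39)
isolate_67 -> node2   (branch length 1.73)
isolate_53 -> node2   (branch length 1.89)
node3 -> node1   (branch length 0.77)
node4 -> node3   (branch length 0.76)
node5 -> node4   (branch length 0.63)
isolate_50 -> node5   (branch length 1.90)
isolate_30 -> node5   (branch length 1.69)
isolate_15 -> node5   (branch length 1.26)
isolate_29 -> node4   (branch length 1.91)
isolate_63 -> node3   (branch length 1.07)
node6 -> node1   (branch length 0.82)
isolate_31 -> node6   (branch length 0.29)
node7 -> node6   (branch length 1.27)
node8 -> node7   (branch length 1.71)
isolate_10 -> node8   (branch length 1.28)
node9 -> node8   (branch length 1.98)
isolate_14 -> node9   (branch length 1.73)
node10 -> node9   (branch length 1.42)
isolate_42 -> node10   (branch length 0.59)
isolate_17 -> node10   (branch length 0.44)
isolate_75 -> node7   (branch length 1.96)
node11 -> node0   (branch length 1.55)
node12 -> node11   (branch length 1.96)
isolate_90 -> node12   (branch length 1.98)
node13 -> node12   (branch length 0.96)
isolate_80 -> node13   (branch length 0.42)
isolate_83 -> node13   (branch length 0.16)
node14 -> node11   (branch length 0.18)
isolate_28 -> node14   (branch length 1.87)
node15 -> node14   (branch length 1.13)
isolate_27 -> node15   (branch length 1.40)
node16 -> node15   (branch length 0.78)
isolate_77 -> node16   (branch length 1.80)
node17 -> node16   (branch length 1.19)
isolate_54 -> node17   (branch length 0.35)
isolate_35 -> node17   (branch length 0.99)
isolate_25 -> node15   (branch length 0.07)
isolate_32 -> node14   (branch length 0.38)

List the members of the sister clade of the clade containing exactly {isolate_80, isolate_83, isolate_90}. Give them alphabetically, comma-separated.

The clade containing exactly {isolate_80, isolate_83, isolate_90} attaches to the tree at the node subtending ((isolate_90,(isolate_80,isolate_83)),(isolate_28,(isolate_27,(isolate_77,(isolate_54,isolate_35)),isolate_25),isolate_32)).
The other lineage descending from that same node — the sister group — is (isolate_28,(isolate_27,(isolate_77,(isolate_54,isolate_35)),isolate_25),isolate_32); its 7 tips in alphabetical order are the answer.

isolate_25, isolate_27, isolate_28, isolate_32, isolate_35, isolate_54, isolate_77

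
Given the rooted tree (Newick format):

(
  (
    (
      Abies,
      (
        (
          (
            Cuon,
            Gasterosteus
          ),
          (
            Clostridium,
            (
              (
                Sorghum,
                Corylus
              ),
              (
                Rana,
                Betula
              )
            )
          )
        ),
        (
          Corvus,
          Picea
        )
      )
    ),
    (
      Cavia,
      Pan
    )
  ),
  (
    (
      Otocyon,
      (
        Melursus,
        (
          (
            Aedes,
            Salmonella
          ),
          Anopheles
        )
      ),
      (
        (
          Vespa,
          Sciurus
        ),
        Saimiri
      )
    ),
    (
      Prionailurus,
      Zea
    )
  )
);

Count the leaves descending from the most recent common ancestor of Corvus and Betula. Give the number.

The MRCA of Corvus and Betula is the node subtending (((Cuon,Gasterosteus),(Clostridium,((Sorghum,Corylus),(Rana,Betula)))),(Corvus,Picea)).
That clade contains 9 terminal taxa: Betula, Clostridium, Corvus, Corylus, Cuon, Gasterosteus, Picea, Rana, Sorghum.

9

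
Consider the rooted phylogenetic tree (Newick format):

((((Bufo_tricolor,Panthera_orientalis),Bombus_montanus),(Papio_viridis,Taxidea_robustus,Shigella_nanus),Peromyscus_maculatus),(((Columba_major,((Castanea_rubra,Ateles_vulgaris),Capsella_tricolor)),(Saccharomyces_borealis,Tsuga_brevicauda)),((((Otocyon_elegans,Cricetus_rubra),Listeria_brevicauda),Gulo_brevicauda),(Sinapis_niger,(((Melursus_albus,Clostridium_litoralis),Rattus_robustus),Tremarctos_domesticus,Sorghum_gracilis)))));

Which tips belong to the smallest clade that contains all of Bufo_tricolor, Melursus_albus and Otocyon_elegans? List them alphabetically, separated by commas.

Tracing Bufo_tricolor: it sits inside (Bufo_tricolor,Panthera_orientalis).
Tracing Melursus_albus: it sits inside (Melursus_albus,Clostridium_litoralis).
Tracing Otocyon_elegans: it sits inside (Otocyon_elegans,Cricetus_rubra).
The smallest clade enclosing all 3 is the whole tree (their MRCA is the root), so the answer is all 23 tips in alphabetical order.

Ateles_vulgaris, Bombus_montanus, Bufo_tricolor, Capsella_tricolor, Castanea_rubra, Clostridium_litoralis, Columba_major, Cricetus_rubra, Gulo_brevicauda, Listeria_brevicauda, Melursus_albus, Otocyon_elegans, Panthera_orientalis, Papio_viridis, Peromyscus_maculatus, Rattus_robustus, Saccharomyces_borealis, Shigella_nanus, Sinapis_niger, Sorghum_gracilis, Taxidea_robustus, Tremarctos_domesticus, Tsuga_brevicauda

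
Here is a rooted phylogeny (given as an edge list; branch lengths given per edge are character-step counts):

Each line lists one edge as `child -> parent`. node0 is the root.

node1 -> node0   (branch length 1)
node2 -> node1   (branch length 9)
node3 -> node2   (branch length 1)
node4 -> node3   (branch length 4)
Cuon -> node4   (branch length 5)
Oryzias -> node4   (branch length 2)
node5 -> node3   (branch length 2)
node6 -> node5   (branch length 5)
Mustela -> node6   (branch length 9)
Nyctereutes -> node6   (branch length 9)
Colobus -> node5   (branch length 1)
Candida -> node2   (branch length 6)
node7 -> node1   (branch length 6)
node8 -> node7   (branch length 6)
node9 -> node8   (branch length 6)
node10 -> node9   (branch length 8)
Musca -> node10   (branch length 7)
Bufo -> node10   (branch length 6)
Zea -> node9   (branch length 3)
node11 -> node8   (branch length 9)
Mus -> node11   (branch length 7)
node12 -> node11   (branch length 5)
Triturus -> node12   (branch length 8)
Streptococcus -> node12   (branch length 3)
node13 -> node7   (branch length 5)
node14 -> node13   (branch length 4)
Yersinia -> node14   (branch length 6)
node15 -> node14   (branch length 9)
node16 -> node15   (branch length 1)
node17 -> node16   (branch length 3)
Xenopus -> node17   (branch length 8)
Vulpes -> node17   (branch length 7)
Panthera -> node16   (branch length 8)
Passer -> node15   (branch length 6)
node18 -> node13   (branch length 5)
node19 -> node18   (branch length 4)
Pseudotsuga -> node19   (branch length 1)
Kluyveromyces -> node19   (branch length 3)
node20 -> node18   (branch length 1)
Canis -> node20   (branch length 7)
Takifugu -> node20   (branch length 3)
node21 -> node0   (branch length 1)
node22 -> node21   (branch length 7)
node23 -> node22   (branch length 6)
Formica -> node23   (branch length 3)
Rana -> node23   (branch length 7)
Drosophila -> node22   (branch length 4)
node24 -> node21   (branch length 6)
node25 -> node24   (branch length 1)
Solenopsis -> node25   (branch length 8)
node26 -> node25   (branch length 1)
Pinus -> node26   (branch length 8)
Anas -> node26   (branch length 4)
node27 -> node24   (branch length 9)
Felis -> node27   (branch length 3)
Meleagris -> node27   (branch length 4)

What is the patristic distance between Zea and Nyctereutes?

47

The path runs Zea → … → MRCA → … → Nyctereutes; the MRCA is the node subtending ((((Cuon,Oryzias),((Mustela,Nyctereutes),Colobus)),Candida),((((Musca,Bufo),Zea),(Mus,(Triturus,Streptococcus))),((Yersinia,(((Xenopus,Vulpes),Panthera),Passer)),((Pseudotsuga,Kluyveromyces),(Canis,Takifugu))))).
Branch lengths along that path: 3 + 6 + 6 + 6 + 9 + 1 + 2 + 5 + 9 = 47.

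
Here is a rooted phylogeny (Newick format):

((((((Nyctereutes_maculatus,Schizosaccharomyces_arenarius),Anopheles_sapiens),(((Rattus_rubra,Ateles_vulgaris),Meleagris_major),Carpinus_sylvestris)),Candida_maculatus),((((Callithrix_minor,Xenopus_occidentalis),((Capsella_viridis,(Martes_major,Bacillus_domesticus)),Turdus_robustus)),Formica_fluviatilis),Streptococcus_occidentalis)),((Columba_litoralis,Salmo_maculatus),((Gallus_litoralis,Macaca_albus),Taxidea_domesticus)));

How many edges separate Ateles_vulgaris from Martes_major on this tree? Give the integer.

13

The MRCA of Ateles_vulgaris and Martes_major is the node subtending (((((Nyctereutes_maculatus,Schizosaccharomyces_arenarius),Anopheles_sapiens),(((Rattus_rubra,Ateles_vulgaris),Meleagris_major),Carpinus_sylvestris)),Candida_maculatus),((((Callithrix_minor,Xenopus_occidentalis),((Capsella_viridis,(Martes_major,Bacillus_domesticus)),Turdus_robustus)),Formica_fluviatilis),Streptococcus_occidentalis)).
From Ateles_vulgaris up to that node: 6 branches. From Martes_major up to the same node: 7 branches. Total: 6 + 7 = 13.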